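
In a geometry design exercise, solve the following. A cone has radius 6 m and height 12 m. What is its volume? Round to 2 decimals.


Shape: cone
Radius r = 6 m, Height h = 12 m
Formula: V = (1/3) * pi * r^2 * h
r^2 = 36
pi * r^2 * h = pi * 36 * 12 = 432 * pi
V = 432 * pi / 3
V = 452.39
452.39 m^3


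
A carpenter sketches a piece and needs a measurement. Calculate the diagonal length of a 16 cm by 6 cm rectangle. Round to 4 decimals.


Shape: rectangle (diagonal via Pythagoras)
Sides: 16 cm and 6 cm
Formula: d = sqrt(l^2 + w^2)
l^2 = 256, w^2 = 36
l^2 + w^2 = 292
d = sqrt(292)
d = 17.088
17.088 cm


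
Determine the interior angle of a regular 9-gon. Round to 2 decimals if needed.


Shape: regular nonagon (9 sides)
Formula: interior angle = (n - 2) * 180 / n
(n - 2) = 7
(n - 2) * 180 = 1260
angle = 1260 / 9
angle = 140
140 degrees


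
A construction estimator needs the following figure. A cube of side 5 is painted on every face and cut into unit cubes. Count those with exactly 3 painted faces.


Large cube: 5 x 5 x 5, cut into unit cubes.
Cubes with 3 painted faces are at the corners. A cube always has 8 corners.
Count = 8
8 unit cubes


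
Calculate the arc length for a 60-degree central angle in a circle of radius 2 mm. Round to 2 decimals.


Shape: circular arc
Radius r = 2 mm, Angle = 60 degrees
Formula: L = (angle/360) * 2 * pi * r
2 * pi * r = 4 * pi
L = (60/360) * 4 * pi
L = 0.666667 * pi
L = 2.09
2.09 mm


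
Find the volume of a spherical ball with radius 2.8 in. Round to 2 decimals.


Shape: sphere
Radius r = 2.8 in
Formula: V = (4/3) * pi * r^3
r^3 = 21.952
(4/3) * 21.952 = 29.269333
V = 29.269333 * pi
V = 91.95
91.95 in^3


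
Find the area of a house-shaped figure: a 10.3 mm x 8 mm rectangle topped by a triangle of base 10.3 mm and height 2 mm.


Composite shape: rectangle + triangle
Rectangle area = 10.3 * 8 = 82.4
Triangle area = 0.5 * 10.3 * 2 = 10.3
Total = 82.4 + 10.3
Total = 92.7
92.7 mm^2


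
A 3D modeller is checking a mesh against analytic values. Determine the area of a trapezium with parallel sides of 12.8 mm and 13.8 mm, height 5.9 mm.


Shape: trapezoid
Parallel sides a = 12.8 mm, b = 13.8 mm; Height h = 5.9 mm
Formula: A = (a + b) * h / 2
a + b = 12.8 + 13.8 = 26.6
A = 26.6 * 5.9 / 2
A = 156.94 / 2
A = 78.47
78.47 mm^2


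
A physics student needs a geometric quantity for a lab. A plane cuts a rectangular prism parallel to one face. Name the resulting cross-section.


Solid: rectangular prism
Cutting plane: parallel to one face
Visualize the intersection of the plane with the solid's surface.
The boundary of the cut region is a rectangle.
rectangle


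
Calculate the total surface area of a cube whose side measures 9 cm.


Shape: cube
Side s = 9 cm
A cube has 6 square faces.
Formula: SA = 6 * s^2
s^2 = 81
SA = 6 * 81
SA = 486
486 cm^2


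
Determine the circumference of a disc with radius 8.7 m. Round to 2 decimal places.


Shape: circle
Radius r = 8.7 m
Formula: C = 2 * pi * r
C = 2 * pi * 8.7
C = 17.4 * pi
C = 54.66
54.66 m


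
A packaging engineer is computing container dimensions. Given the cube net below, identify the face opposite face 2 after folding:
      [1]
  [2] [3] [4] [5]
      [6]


Net: cross layout. Take square 3 as the base (bottom).
Fold the four squares in the horizontal row up around 3: 2 -> left, 4 -> right, 5 wraps to the top.
Fold 1 and 6 up from 3: 1 -> back, 6 -> front.
Opposite pairs are therefore: (1, 6), (2, 4), (3, 5).
Face 2 is opposite face 4.
face 4


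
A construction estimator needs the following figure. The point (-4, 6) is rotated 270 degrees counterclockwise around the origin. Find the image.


Transformation: rotation about the origin
Original point: (-4, 6)
Rule for 270 deg counterclockwise: (x, y) -> (y, -x)
Apply: (-4, 6) -> (6, 4)
(6, 4)


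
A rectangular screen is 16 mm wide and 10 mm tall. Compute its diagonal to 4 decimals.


Shape: rectangle (diagonal via Pythagoras)
Sides: 16 mm and 10 mm
Formula: d = sqrt(l^2 + w^2)
l^2 = 256, w^2 = 100
l^2 + w^2 = 356
d = sqrt(356)
d = 18.868
18.868 mm


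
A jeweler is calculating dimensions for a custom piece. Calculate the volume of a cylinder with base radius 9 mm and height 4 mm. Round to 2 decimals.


Shape: cylinder
Radius r = 9 mm, Height h = 4 mm
Formula: V = pi * r^2 * h
r^2 = 81
V = pi * 81 * 4
V = 324 * pi
V = 1017.88
1017.88 mm^3


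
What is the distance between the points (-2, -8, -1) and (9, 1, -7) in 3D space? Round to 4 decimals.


3D distance between two points
P1 = (-2, -8, -1), P2 = (9, 1, -7)
Formula: d = sqrt((x2-x1)^2 + (y2-y1)^2 + (z2-z1)^2)
dx = 9 - -2 = 11
dy = 1 - -8 = 9
dz = -7 - -1 = -6
dx^2 + dy^2 + dz^2 = 121 + 81 + 36 = 238
d = sqrt(238)
d = 15.4272
15.4272 units


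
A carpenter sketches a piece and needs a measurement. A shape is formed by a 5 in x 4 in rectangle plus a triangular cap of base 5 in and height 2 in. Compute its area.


Composite shape: rectangle + triangle
Rectangle area = 5 * 4 = 20
Triangle area = 0.5 * 5 * 2 = 5
Total = 20 + 5
Total = 25
25 in^2


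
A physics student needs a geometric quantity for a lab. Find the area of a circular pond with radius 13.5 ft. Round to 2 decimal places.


Shape: circle
Radius r = 13.5 ft
Formula: A = pi * r^2
r^2 = 13.5^2 = 182.25
A = pi * 182.25
A = 572.56
572.56 ft^2


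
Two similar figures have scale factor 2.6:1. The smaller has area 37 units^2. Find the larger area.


Linear scale factor k = 2.6
Original area = 37 units^2
Rule: under a linear scaling by k, areas scale by k^2.
k^2 = 2.6^2 = 6.76
New area = 37 * 6.76
New area = 250.12
250.12 units^2


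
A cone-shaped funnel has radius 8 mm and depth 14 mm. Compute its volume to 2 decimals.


Shape: cone
Radius r = 8 mm, Height h = 14 mm
Formula: V = (1/3) * pi * r^2 * h
r^2 = 64
pi * r^2 * h = pi * 64 * 14 = 896 * pi
V = 896 * pi / 3
V = 938.29
938.29 mm^3


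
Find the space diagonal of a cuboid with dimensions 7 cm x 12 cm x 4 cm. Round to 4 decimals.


Shape: rectangular box (space diagonal)
l = 7 cm, w = 12 cm, h = 4 cm
Visualize: the diagonal of the base, then a right triangle with that diagonal and the height.
Formula: d = sqrt(l^2 + w^2 + h^2)
l^2 + w^2 + h^2 = 49 + 144 + 16 = 209
d = sqrt(209)
d = 14.4568
14.4568 cm


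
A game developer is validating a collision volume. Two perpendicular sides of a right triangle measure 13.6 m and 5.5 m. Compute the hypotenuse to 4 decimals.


Shape: right triangle
Legs a = 13.6 m, b = 5.5 m
Formula: c = sqrt(a^2 + b^2)
a^2 = 184.96, b^2 = 30.25
a^2 + b^2 = 215.21
c = sqrt(215.21)
c = 14.67
14.67 m


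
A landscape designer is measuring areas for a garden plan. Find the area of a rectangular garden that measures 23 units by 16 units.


Shape: rectangle
Length l = 23 units, Width w = 16 units
Formula: A = l * w
A = 23 * 16
A = 368
368 units^2


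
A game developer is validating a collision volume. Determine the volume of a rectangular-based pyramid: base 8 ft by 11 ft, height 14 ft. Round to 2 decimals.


Shape: rectangular pyramid
Base: 8 ft x 11 ft, Height h = 14 ft
Formula: V = (1/3) * base_area * h
base_area = 8 * 11 = 88
base_area * h = 88 * 14 = 1232
V = 1232 / 3
V = 410.67
410.67 ft^3


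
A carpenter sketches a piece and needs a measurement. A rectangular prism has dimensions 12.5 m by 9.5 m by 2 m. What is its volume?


Shape: rectangular prism
l = 12.5 m, w = 9.5 m, h = 2 m
Formula: V = l * w * h
V = 12.5 * 9.5 * 2
V = 118.75 * 2
V = 237.5
237.5 m^3


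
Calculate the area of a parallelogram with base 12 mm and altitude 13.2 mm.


Shape: parallelogram
Base b = 12 mm, Height h = 13.2 mm
Formula: A = b * h
A = 12 * 13.2
A = 158.4
158.4 mm^2


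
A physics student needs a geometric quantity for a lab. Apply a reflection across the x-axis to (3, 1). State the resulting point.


Transformation: reflection
Original point: (3, 1)
Rule for reflection over the x-axis: (x, y) -> (x, -y)
Apply: (3, 1) -> (3, -1)
(3, -1)


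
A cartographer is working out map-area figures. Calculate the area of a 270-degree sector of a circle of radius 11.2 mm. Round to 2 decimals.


Shape: circular sector
Radius r = 11.2 mm, Angle = 270 degrees
Formula: A = (angle/360) * pi * r^2
r^2 = 125.44
Fraction of circle = 270/360
A = (270/360) * pi * 125.44
A = 94.08 * pi
A = 295.56
295.56 mm^2


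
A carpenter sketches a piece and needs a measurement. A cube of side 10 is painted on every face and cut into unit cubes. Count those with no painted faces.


Large cube: 10 x 10 x 10, cut into unit cubes.
n = 10, so n - 2 = 8
Unpainted cubes form the interior (n - 2)^3 block.
(n - 2)^3 = 8^3 = 512
512 unit cubes


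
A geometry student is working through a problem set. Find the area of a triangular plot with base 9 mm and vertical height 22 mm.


Shape: triangle
Base b = 9 mm, Height h = 22 mm
Formula: A = (1/2) * b * h
A = 0.5 * 9 * 22
A = 0.5 * 198
A = 99
99 mm^2


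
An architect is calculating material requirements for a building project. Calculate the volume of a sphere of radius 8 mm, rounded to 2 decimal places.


Shape: sphere
Radius r = 8 mm
Formula: V = (4/3) * pi * r^3
r^3 = 512
(4/3) * 512 = 682.666667
V = 682.666667 * pi
V = 2144.66
2144.66 mm^3


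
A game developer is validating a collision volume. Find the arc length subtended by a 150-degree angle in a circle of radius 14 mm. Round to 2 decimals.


Shape: circular arc
Radius r = 14 mm, Angle = 150 degrees
Formula: L = (angle/360) * 2 * pi * r
2 * pi * r = 28 * pi
L = (150/360) * 28 * pi
L = 11.666667 * pi
L = 36.65
36.65 mm


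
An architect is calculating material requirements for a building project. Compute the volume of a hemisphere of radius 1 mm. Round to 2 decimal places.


Shape: hemisphere (half of a sphere)
Radius r = 1 mm
Formula: V = (1/2) * (4/3) * pi * r^3 = (2/3) * pi * r^3
r^3 = 1
(2/3) * 1 = 0.666667
V = 0.666667 * pi
V = 2.09
2.09 mm^3


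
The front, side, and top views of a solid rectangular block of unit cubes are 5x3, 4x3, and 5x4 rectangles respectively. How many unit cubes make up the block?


Orthographic views of a solid rectangular block:
Front view 5 x 3 -> length = 5, height = 3
Side view 4 x 3 -> width = 4, height = 3 (consistent)
Top view 5 x 4 -> confirms length = 5, width = 4
The block is 5 x 4 x 3.
Total unit cubes = 5 * 4 * 3 = 60
60 unit cubes


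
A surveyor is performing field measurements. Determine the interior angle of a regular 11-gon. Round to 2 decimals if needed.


Shape: regular hendecagon (11 sides)
Formula: interior angle = (n - 2) * 180 / n
(n - 2) = 9
(n - 2) * 180 = 1620
angle = 1620 / 11
angle = 147.27
147.27 degrees


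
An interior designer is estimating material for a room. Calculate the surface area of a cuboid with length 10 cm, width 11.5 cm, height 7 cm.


Shape: rectangular prism
l = 10 cm, w = 11.5 cm, h = 7 cm
Formula: SA = 2(lw + lh + wh)
lw = 115, lh = 70, wh = 80.5
lw + lh + wh = 265.5
SA = 2 * 265.5
SA = 531
531 cm^2


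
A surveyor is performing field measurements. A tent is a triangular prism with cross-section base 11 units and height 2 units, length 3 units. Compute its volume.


Shape: triangular prism
Triangle base = 11 units, triangle height = 2 units, prism length L = 3 units
Formula: V = (1/2 * b * h_tri) * L
Cross-section area = 0.5 * 11 * 2 = 11
V = 11 * 3
V = 33
33 units^3


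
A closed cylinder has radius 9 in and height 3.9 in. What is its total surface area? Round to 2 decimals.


Shape: closed cylinder
Radius r = 9 in, Height h = 3.9 in
Formula: SA = 2*pi*r^2 + 2*pi*r*h = 2*pi*r*(r + h)
r + h = 12.9
2 * r * (r + h) = 2 * 9 * 12.9 = 232.2
SA = 232.2 * pi
SA = 729.48
729.48 in^2


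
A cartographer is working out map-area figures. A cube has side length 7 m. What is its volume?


Shape: cube
Side s = 7 m
Formula: V = s^3
V = 7 * 7 * 7
V = 49 * 7
V = 343
343 m^3


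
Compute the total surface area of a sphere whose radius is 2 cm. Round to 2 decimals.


Shape: sphere
Radius r = 2 cm
Formula: SA = 4 * pi * r^2
r^2 = 4
SA = 4 * pi * 4
SA = 16 * pi
SA = 50.27
50.27 cm^2


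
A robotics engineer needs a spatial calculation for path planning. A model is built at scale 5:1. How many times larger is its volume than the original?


Linear scale factor k = 5
Rule: under a linear scaling by k, volumes scale by k^3.
k^3 = 5 * 5 * 5
k^3 = 25 * 5
k^3 = 125
Volume scales by a factor of 125.
125 (dimensionless)


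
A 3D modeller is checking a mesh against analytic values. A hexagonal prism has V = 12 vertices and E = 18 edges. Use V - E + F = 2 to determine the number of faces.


Polyhedron: hexagonal prism
Euler's formula for convex polyhedra: V - E + F = 2
Given: V = 12 vertices and E = 18 edges
Solve for F:
F = 2 + E - V = 2 + 18 - 12 = 8
8 faces


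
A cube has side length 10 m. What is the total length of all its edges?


Shape: cube
Side s = 10 m
A cube has 12 edges, all equal.
Formula: total edge length = 12 * s
Total = 12 * 10
Total = 120
120 m


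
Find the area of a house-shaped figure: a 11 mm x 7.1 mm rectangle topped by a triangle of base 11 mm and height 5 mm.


Composite shape: rectangle + triangle
Rectangle area = 11 * 7.1 = 78.1
Triangle area = 0.5 * 11 * 5 = 27.5
Total = 78.1 + 27.5
Total = 105.6
105.6 mm^2


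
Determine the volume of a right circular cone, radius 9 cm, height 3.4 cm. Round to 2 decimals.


Shape: cone
Radius r = 9 cm, Height h = 3.4 cm
Formula: V = (1/3) * pi * r^2 * h
r^2 = 81
pi * r^2 * h = pi * 81 * 3.4 = 275.4 * pi
V = 275.4 * pi / 3
V = 288.4
288.4 cm^3


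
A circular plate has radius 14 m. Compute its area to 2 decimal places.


Shape: circle
Radius r = 14 m
Formula: A = pi * r^2
r^2 = 14^2 = 196
A = pi * 196
A = 615.75
615.75 m^2


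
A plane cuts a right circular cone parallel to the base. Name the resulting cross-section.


Solid: right circular cone
Cutting plane: parallel to the base
Visualize the intersection of the plane with the solid's surface.
The boundary of the cut region is a circle.
circle


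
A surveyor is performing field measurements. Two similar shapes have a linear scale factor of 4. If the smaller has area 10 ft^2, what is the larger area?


Linear scale factor k = 4
Original area = 10 ft^2
Rule: under a linear scaling by k, areas scale by k^2.
k^2 = 4^2 = 16
New area = 10 * 16
New area = 160
160 ft^2


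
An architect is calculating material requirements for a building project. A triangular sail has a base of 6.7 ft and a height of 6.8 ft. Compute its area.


Shape: triangle
Base b = 6.7 ft, Height h = 6.8 ft
Formula: A = (1/2) * b * h
A = 0.5 * 6.7 * 6.8
A = 0.5 * 45.56
A = 22.78
22.78 ft^2


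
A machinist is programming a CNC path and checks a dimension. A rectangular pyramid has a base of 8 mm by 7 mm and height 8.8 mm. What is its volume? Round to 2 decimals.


Shape: rectangular pyramid
Base: 8 mm x 7 mm, Height h = 8.8 mm
Formula: V = (1/3) * base_area * h
base_area = 8 * 7 = 56
base_area * h = 56 * 8.8 = 492.8
V = 492.8 / 3
V = 164.27
164.27 mm^3


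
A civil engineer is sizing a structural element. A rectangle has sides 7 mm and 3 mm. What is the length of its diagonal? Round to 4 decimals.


Shape: rectangle (diagonal via Pythagoras)
Sides: 7 mm and 3 mm
Formula: d = sqrt(l^2 + w^2)
l^2 = 49, w^2 = 9
l^2 + w^2 = 58
d = sqrt(58)
d = 7.6158
7.6158 mm


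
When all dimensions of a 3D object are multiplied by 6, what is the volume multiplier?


Linear scale factor k = 6
Rule: under a linear scaling by k, volumes scale by k^3.
k^3 = 6 * 6 * 6
k^3 = 36 * 6
k^3 = 216
Volume scales by a factor of 216.
216 (dimensionless)


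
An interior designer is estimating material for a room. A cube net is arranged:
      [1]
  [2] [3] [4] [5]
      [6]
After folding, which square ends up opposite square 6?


Net: cross layout. Take square 3 as the base (bottom).
Fold the four squares in the horizontal row up around 3: 2 -> left, 4 -> right, 5 wraps to the top.
Fold 1 and 6 up from 3: 1 -> back, 6 -> front.
Opposite pairs are therefore: (1, 6), (2, 4), (3, 5).
Face 6 is opposite face 1.
face 1


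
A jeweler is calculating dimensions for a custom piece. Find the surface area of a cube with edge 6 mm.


Shape: cube
Side s = 6 mm
A cube has 6 square faces.
Formula: SA = 6 * s^2
s^2 = 36
SA = 6 * 36
SA = 216
216 mm^2


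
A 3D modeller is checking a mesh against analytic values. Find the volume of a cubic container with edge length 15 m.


Shape: cube
Side s = 15 m
Formula: V = s^3
V = 15 * 15 * 15
V = 225 * 15
V = 3375
3375 m^3


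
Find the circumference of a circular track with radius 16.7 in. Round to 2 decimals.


Shape: circle
Radius r = 16.7 in
Formula: C = 2 * pi * r
C = 2 * pi * 16.7
C = 33.4 * pi
C = 104.93
104.93 in


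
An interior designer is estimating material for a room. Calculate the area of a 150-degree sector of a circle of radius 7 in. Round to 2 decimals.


Shape: circular sector
Radius r = 7 in, Angle = 150 degrees
Formula: A = (angle/360) * pi * r^2
r^2 = 49
Fraction of circle = 150/360
A = (150/360) * pi * 49
A = 20.416667 * pi
A = 64.14
64.14 in^2


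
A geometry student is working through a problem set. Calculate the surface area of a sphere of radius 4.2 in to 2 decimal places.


Shape: sphere
Radius r = 4.2 in
Formula: SA = 4 * pi * r^2
r^2 = 17.64
SA = 4 * pi * 17.64
SA = 70.56 * pi
SA = 221.67
221.67 in^2


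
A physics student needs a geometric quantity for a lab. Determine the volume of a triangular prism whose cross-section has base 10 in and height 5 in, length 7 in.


Shape: triangular prism
Triangle base = 10 in, triangle height = 5 in, prism length L = 7 in
Formula: V = (1/2 * b * h_tri) * L
Cross-section area = 0.5 * 10 * 5 = 25
V = 25 * 7
V = 175
175 in^3


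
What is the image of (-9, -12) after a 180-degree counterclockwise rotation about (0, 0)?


Transformation: rotation about the origin
Original point: (-9, -12)
Rule for 180 deg: (x, y) -> (-x, -y)
Apply: (-9, -12) -> (9, 12)
(9, 12)


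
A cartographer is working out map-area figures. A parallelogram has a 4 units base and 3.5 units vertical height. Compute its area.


Shape: parallelogram
Base b = 4 units, Height h = 3.5 units
Formula: A = b * h
A = 4 * 3.5
A = 14
14 units^2


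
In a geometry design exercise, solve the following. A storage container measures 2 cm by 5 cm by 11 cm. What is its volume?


Shape: rectangular prism
l = 2 cm, w = 5 cm, h = 11 cm
Formula: V = l * w * h
V = 2 * 5 * 11
V = 10 * 11
V = 110
110 cm^3


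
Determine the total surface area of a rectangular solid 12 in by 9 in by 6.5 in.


Shape: rectangular prism
l = 12 in, w = 9 in, h = 6.5 in
Formula: SA = 2(lw + lh + wh)
lw = 108, lh = 78, wh = 58.5
lw + lh + wh = 244.5
SA = 2 * 244.5
SA = 489
489 in^2


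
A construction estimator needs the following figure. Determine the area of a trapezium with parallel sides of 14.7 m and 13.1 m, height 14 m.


Shape: trapezoid
Parallel sides a = 14.7 m, b = 13.1 m; Height h = 14 m
Formula: A = (a + b) * h / 2
a + b = 14.7 + 13.1 = 27.8
A = 27.8 * 14 / 2
A = 389.2 / 2
A = 194.6
194.6 m^2


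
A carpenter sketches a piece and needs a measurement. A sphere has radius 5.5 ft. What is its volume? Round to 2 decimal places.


Shape: sphere
Radius r = 5.5 ft
Formula: V = (4/3) * pi * r^3
r^3 = 166.375
(4/3) * 166.375 = 221.833333
V = 221.833333 * pi
V = 696.91
696.91 ft^3


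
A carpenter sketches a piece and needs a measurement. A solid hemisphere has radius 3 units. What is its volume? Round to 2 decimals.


Shape: hemisphere (half of a sphere)
Radius r = 3 units
Formula: V = (1/2) * (4/3) * pi * r^3 = (2/3) * pi * r^3
r^3 = 27
(2/3) * 27 = 18
V = 18 * pi
V = 56.55
56.55 units^3


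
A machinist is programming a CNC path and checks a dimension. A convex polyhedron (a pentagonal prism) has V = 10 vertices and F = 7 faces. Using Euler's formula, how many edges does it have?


Polyhedron: pentagonal prism
Euler's formula for convex polyhedra: V - E + F = 2
Given: V = 10 vertices and F = 7 faces
Solve for E:
E = V + F - 2 = 10 + 7 - 2 = 15
15 edges


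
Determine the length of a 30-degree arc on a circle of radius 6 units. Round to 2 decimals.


Shape: circular arc
Radius r = 6 units, Angle = 30 degrees
Formula: L = (angle/360) * 2 * pi * r
2 * pi * r = 12 * pi
L = (30/360) * 12 * pi
L = 1 * pi
L = 3.14
3.14 units


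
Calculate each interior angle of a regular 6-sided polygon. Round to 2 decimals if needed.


Shape: regular hexagon (6 sides)
Formula: interior angle = (n - 2) * 180 / n
(n - 2) = 4
(n - 2) * 180 = 720
angle = 720 / 6
angle = 120
120 degrees


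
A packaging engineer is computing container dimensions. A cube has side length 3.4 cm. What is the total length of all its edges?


Shape: cube
Side s = 3.4 cm
A cube has 12 edges, all equal.
Formula: total edge length = 12 * s
Total = 12 * 3.4
Total = 40.8
40.8 cm


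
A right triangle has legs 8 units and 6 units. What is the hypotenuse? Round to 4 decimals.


Shape: right triangle
Legs a = 8 units, b = 6 units
Formula: c = sqrt(a^2 + b^2)
a^2 = 64, b^2 = 36
a^2 + b^2 = 100
c = sqrt(100)
c = 10.0
10 units


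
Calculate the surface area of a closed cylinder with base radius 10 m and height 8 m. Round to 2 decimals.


Shape: closed cylinder
Radius r = 10 m, Height h = 8 m
Formula: SA = 2*pi*r^2 + 2*pi*r*h = 2*pi*r*(r + h)
r + h = 18
2 * r * (r + h) = 2 * 10 * 18 = 360
SA = 360 * pi
SA = 1130.97
1130.97 m^2


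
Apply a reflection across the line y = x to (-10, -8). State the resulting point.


Transformation: reflection
Original point: (-10, -8)
Rule for reflection over y = x: (x, y) -> (y, x)
Apply: (-10, -8) -> (-8, -10)
(-8, -10)


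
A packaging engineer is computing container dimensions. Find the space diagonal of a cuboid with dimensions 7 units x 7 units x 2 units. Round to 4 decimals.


Shape: rectangular box (space diagonal)
l = 7 units, w = 7 units, h = 2 units
Visualize: the diagonal of the base, then a right triangle with that diagonal and the height.
Formula: d = sqrt(l^2 + w^2 + h^2)
l^2 + w^2 + h^2 = 49 + 49 + 4 = 102
d = sqrt(102)
d = 10.0995
10.0995 units


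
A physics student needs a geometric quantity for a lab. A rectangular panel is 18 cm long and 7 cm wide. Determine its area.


Shape: rectangle
Length l = 18 cm, Width w = 7 cm
Formula: A = l * w
A = 18 * 7
A = 126
126 cm^2


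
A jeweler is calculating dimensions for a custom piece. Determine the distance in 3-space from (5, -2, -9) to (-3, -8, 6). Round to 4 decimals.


3D distance between two points
P1 = (5, -2, -9), P2 = (-3, -8, 6)
Formula: d = sqrt((x2-x1)^2 + (y2-y1)^2 + (z2-z1)^2)
dx = -3 - 5 = -8
dy = -8 - -2 = -6
dz = 6 - -9 = 15
dx^2 + dy^2 + dz^2 = 64 + 36 + 225 = 325
d = sqrt(325)
d = 18.0278
18.0278 units


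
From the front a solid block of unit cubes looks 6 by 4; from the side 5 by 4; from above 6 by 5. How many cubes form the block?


Orthographic views of a solid rectangular block:
Front view 6 x 4 -> length = 6, height = 4
Side view 5 x 4 -> width = 5, height = 4 (consistent)
Top view 6 x 5 -> confirms length = 6, width = 5
The block is 6 x 5 x 4.
Total unit cubes = 6 * 5 * 4 = 120
120 unit cubes


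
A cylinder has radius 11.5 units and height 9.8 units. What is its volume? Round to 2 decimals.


Shape: cylinder
Radius r = 11.5 units, Height h = 9.8 units
Formula: V = pi * r^2 * h
r^2 = 132.25
V = pi * 132.25 * 9.8
V = 1296.05 * pi
V = 4071.66
4071.66 units^3


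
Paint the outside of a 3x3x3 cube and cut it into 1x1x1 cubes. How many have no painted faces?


Large cube: 3 x 3 x 3, cut into unit cubes.
n = 3, so n - 2 = 1
Unpainted cubes form the interior (n - 2)^3 block.
(n - 2)^3 = 1^3 = 1
1 unit cubes


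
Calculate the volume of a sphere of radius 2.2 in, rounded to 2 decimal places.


Shape: sphere
Radius r = 2.2 in
Formula: V = (4/3) * pi * r^3
r^3 = 10.648
(4/3) * 10.648 = 14.197333
V = 14.197333 * pi
V = 44.6
44.6 in^3


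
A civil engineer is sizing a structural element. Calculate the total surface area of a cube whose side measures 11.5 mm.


Shape: cube
Side s = 11.5 mm
A cube has 6 square faces.
Formula: SA = 6 * s^2
s^2 = 132.25
SA = 6 * 132.25
SA = 793.5
793.5 mm^2


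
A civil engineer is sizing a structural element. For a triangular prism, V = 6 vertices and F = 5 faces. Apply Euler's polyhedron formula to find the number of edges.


Polyhedron: triangular prism
Euler's formula for convex polyhedra: V - E + F = 2
Given: V = 6 vertices and F = 5 faces
Solve for E:
E = V + F - 2 = 6 + 5 - 2 = 9
9 edges


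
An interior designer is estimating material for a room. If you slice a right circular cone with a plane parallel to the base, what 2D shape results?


Solid: right circular cone
Cutting plane: parallel to the base
Visualize the intersection of the plane with the solid's surface.
The boundary of the cut region is a circle.
circle


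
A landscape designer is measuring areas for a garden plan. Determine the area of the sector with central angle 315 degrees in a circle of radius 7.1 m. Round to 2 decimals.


Shape: circular sector
Radius r = 7.1 m, Angle = 315 degrees
Formula: A = (angle/360) * pi * r^2
r^2 = 50.41
Fraction of circle = 315/360
A = (315/360) * pi * 50.41
A = 44.10875 * pi
A = 138.57
138.57 m^2


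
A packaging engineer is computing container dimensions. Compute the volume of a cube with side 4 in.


Shape: cube
Side s = 4 in
Formula: V = s^3
V = 4 * 4 * 4
V = 16 * 4
V = 64
64 in^3


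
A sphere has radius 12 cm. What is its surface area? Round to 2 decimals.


Shape: sphere
Radius r = 12 cm
Formula: SA = 4 * pi * r^2
r^2 = 144
SA = 4 * pi * 144
SA = 576 * pi
SA = 1809.56
1809.56 cm^2


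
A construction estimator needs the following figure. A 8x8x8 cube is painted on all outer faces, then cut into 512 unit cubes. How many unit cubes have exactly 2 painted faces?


Large cube: 8 x 8 x 8, cut into unit cubes.
n = 8, so n - 2 = 6
Cubes with 2 painted faces lie along the edges, excluding corners.
A cube has 12 edges; each contributes (n - 2) = 6 such cubes.
Count = 12 * 6 = 72
72 unit cubes


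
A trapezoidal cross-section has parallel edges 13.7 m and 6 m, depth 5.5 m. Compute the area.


Shape: trapezoid
Parallel sides a = 13.7 m, b = 6 m; Height h = 5.5 m
Formula: A = (a + b) * h / 2
a + b = 13.7 + 6 = 19.7
A = 19.7 * 5.5 / 2
A = 108.35 / 2
A = 54.175
54.175 m^2


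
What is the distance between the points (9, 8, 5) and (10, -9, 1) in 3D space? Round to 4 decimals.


3D distance between two points
P1 = (9, 8, 5), P2 = (10, -9, 1)
Formula: d = sqrt((x2-x1)^2 + (y2-y1)^2 + (z2-z1)^2)
dx = 10 - 9 = 1
dy = -9 - 8 = -17
dz = 1 - 5 = -4
dx^2 + dy^2 + dz^2 = 1 + 289 + 16 = 306
d = sqrt(306)
d = 17.4929
17.4929 units


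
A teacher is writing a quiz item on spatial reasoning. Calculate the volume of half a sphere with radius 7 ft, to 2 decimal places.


Shape: hemisphere (half of a sphere)
Radius r = 7 ft
Formula: V = (1/2) * (4/3) * pi * r^3 = (2/3) * pi * r^3
r^3 = 343
(2/3) * 343 = 228.666667
V = 228.666667 * pi
V = 718.38
718.38 ft^3


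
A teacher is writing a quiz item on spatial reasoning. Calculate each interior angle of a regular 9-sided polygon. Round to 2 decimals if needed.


Shape: regular nonagon (9 sides)
Formula: interior angle = (n - 2) * 180 / n
(n - 2) = 7
(n - 2) * 180 = 1260
angle = 1260 / 9
angle = 140
140 degrees


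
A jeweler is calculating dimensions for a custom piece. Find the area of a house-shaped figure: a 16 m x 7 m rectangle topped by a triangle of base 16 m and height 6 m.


Composite shape: rectangle + triangle
Rectangle area = 16 * 7 = 112
Triangle area = 0.5 * 16 * 6 = 48
Total = 112 + 48
Total = 160
160 m^2


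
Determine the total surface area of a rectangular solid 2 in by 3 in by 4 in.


Shape: rectangular prism
l = 2 in, w = 3 in, h = 4 in
Formula: SA = 2(lw + lh + wh)
lw = 6, lh = 8, wh = 12
lw + lh + wh = 26
SA = 2 * 26
SA = 52
52 in^2


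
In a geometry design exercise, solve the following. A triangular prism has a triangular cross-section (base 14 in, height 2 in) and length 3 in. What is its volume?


Shape: triangular prism
Triangle base = 14 in, triangle height = 2 in, prism length L = 3 in
Formula: V = (1/2 * b * h_tri) * L
Cross-section area = 0.5 * 14 * 2 = 14
V = 14 * 3
V = 42
42 in^3


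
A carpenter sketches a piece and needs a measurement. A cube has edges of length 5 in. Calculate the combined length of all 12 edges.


Shape: cube
Side s = 5 in
A cube has 12 edges, all equal.
Formula: total edge length = 12 * s
Total = 12 * 5
Total = 60
60 in


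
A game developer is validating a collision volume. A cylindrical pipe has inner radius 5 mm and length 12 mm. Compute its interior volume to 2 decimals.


Shape: cylinder
Radius r = 5 mm, Height h = 12 mm
Formula: V = pi * r^2 * h
r^2 = 25
V = pi * 25 * 12
V = 300 * pi
V = 942.48
942.48 mm^3


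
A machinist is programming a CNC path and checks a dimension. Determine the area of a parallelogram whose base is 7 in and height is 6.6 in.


Shape: parallelogram
Base b = 7 in, Height h = 6.6 in
Formula: A = b * h
A = 7 * 6.6
A = 46.2
46.2 in^2


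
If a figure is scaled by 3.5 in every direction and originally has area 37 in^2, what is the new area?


Linear scale factor k = 3.5
Original area = 37 in^2
Rule: under a linear scaling by k, areas scale by k^2.
k^2 = 3.5^2 = 12.25
New area = 37 * 12.25
New area = 453.25
453.25 in^2


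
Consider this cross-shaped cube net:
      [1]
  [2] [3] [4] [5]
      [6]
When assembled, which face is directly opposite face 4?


Net: cross layout. Take square 3 as the base (bottom).
Fold the four squares in the horizontal row up around 3: 2 -> left, 4 -> right, 5 wraps to the top.
Fold 1 and 6 up from 3: 1 -> back, 6 -> front.
Opposite pairs are therefore: (1, 6), (2, 4), (3, 5).
Face 4 is opposite face 2.
face 2


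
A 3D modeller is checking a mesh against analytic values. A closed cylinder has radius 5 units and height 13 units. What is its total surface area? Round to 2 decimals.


Shape: closed cylinder
Radius r = 5 units, Height h = 13 units
Formula: SA = 2*pi*r^2 + 2*pi*r*h = 2*pi*r*(r + h)
r + h = 18
2 * r * (r + h) = 2 * 5 * 18 = 180
SA = 180 * pi
SA = 565.49
565.49 units^2


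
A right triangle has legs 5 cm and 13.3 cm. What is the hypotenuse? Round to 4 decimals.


Shape: right triangle
Legs a = 5 cm, b = 13.3 cm
Formula: c = sqrt(a^2 + b^2)
a^2 = 25, b^2 = 176.89
a^2 + b^2 = 201.89
c = sqrt(201.89)
c = 14.2088
14.2088 cm


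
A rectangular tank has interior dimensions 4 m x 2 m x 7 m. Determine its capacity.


Shape: rectangular prism
l = 4 m, w = 2 m, h = 7 m
Formula: V = l * w * h
V = 4 * 2 * 7
V = 8 * 7
V = 56
56 m^3


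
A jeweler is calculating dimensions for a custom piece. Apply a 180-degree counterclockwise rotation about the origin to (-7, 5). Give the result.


Transformation: rotation about the origin
Original point: (-7, 5)
Rule for 180 deg: (x, y) -> (-x, -y)
Apply: (-7, 5) -> (7, -5)
(7, -5)


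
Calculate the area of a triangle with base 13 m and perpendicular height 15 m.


Shape: triangle
Base b = 13 m, Height h = 15 m
Formula: A = (1/2) * b * h
A = 0.5 * 13 * 15
A = 0.5 * 195
A = 97.5
97.5 m^2


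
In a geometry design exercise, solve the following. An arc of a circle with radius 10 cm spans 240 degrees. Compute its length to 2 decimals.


Shape: circular arc
Radius r = 10 cm, Angle = 240 degrees
Formula: L = (angle/360) * 2 * pi * r
2 * pi * r = 20 * pi
L = (240/360) * 20 * pi
L = 13.333333 * pi
L = 41.89
41.89 cm


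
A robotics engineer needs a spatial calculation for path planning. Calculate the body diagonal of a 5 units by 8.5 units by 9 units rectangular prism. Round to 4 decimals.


Shape: rectangular box (space diagonal)
l = 5 units, w = 8.5 units, h = 9 units
Visualize: the diagonal of the base, then a right triangle with that diagonal and the height.
Formula: d = sqrt(l^2 + w^2 + h^2)
l^2 + w^2 + h^2 = 25 + 72.25 + 81 = 178.25
d = sqrt(178.25)
d = 13.351
13.351 units


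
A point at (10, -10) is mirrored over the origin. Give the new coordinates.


Transformation: reflection
Original point: (10, -10)
Rule for reflection through the origin: (x, y) -> (-x, -y)
Apply: (10, -10) -> (-10, 10)
(-10, 10)


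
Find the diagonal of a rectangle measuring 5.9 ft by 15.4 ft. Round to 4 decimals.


Shape: rectangle (diagonal via Pythagoras)
Sides: 5.9 ft and 15.4 ft
Formula: d = sqrt(l^2 + w^2)
l^2 = 34.81, w^2 = 237.16
l^2 + w^2 = 271.97
d = sqrt(271.97)
d = 16.4915
16.4915 ft


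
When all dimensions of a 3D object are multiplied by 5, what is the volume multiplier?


Linear scale factor k = 5
Rule: under a linear scaling by k, volumes scale by k^3.
k^3 = 5 * 5 * 5
k^3 = 25 * 5
k^3 = 125
Volume scales by a factor of 125.
125 (dimensionless)


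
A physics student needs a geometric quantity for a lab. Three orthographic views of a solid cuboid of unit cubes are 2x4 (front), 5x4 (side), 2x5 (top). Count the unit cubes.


Orthographic views of a solid rectangular block:
Front view 2 x 4 -> length = 2, height = 4
Side view 5 x 4 -> width = 5, height = 4 (consistent)
Top view 2 x 5 -> confirms length = 2, width = 5
The block is 2 x 5 x 4.
Total unit cubes = 2 * 5 * 4 = 40
40 unit cubes


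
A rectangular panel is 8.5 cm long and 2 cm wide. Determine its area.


Shape: rectangle
Length l = 8.5 cm, Width w = 2 cm
Formula: A = l * w
A = 8.5 * 2
A = 17
17 cm^2


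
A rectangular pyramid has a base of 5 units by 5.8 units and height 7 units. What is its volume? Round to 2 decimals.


Shape: rectangular pyramid
Base: 5 units x 5.8 units, Height h = 7 units
Formula: V = (1/3) * base_area * h
base_area = 5 * 5.8 = 29
base_area * h = 29 * 7 = 203
V = 203 / 3
V = 67.67
67.67 units^3


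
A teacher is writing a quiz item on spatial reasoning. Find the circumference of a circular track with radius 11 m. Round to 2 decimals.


Shape: circle
Radius r = 11 m
Formula: C = 2 * pi * r
C = 2 * pi * 11
C = 22 * pi
C = 69.12
69.12 m


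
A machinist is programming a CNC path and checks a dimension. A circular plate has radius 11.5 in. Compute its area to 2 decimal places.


Shape: circle
Radius r = 11.5 in
Formula: A = pi * r^2
r^2 = 11.5^2 = 132.25
A = pi * 132.25
A = 415.48
415.48 in^2


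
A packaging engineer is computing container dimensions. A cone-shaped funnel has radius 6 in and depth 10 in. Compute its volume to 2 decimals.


Shape: cone
Radius r = 6 in, Height h = 10 in
Formula: V = (1/3) * pi * r^2 * h
r^2 = 36
pi * r^2 * h = pi * 36 * 10 = 360 * pi
V = 360 * pi / 3
V = 376.99
376.99 in^3


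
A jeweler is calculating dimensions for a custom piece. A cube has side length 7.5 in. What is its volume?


Shape: cube
Side s = 7.5 in
Formula: V = s^3
V = 7.5 * 7.5 * 7.5
V = 56.25 * 7.5
V = 421.875
421.875 in^3


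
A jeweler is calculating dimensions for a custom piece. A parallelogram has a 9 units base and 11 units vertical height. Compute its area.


Shape: parallelogram
Base b = 9 units, Height h = 11 units
Formula: A = b * h
A = 9 * 11
A = 99
99 units^2


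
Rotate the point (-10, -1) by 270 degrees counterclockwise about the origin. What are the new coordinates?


Transformation: rotation about the origin
Original point: (-10, -1)
Rule for 270 deg counterclockwise: (x, y) -> (y, -x)
Apply: (-10, -1) -> (-1, 10)
(-1, 10)


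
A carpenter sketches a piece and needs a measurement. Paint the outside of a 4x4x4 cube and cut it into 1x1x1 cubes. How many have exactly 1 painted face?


Large cube: 4 x 4 x 4, cut into unit cubes.
n = 4, so n - 2 = 2
Cubes with 1 painted face lie in the interior of each face.
A cube has 6 faces; each contributes (n - 2)^2 = 4 such cubes.
Count = 6 * 4 = 24
24 unit cubes


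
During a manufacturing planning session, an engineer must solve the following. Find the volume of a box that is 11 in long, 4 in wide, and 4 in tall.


Shape: rectangular prism
l = 11 in, w = 4 in, h = 4 in
Formula: V = l * w * h
V = 11 * 4 * 4
V = 44 * 4
V = 176
176 in^3


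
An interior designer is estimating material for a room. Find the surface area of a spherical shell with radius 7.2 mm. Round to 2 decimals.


Shape: sphere
Radius r = 7.2 mm
Formula: SA = 4 * pi * r^2
r^2 = 51.84
SA = 4 * pi * 51.84
SA = 207.36 * pi
SA = 651.44
651.44 mm^2


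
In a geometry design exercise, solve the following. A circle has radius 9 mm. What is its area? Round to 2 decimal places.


Shape: circle
Radius r = 9 mm
Formula: A = pi * r^2
r^2 = 9^2 = 81
A = pi * 81
A = 254.47
254.47 mm^2


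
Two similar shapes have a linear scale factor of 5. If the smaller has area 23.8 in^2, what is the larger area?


Linear scale factor k = 5
Original area = 23.8 in^2
Rule: under a linear scaling by k, areas scale by k^2.
k^2 = 5^2 = 25
New area = 23.8 * 25
New area = 595
595 in^2


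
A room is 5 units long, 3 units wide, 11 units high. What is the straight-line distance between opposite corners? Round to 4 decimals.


Shape: rectangular box (space diagonal)
l = 5 units, w = 3 units, h = 11 units
Visualize: the diagonal of the base, then a right triangle with that diagonal and the height.
Formula: d = sqrt(l^2 + w^2 + h^2)
l^2 + w^2 + h^2 = 25 + 9 + 121 = 155
d = sqrt(155)
d = 12.4499
12.4499 units


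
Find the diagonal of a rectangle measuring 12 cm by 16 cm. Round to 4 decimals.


Shape: rectangle (diagonal via Pythagoras)
Sides: 12 cm and 16 cm
Formula: d = sqrt(l^2 + w^2)
l^2 = 144, w^2 = 256
l^2 + w^2 = 400
d = sqrt(400)
d = 20.0
20 cm


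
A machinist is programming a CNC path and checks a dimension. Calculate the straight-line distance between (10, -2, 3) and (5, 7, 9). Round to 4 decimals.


3D distance between two points
P1 = (10, -2, 3), P2 = (5, 7, 9)
Formula: d = sqrt((x2-x1)^2 + (y2-y1)^2 + (z2-z1)^2)
dx = 5 - 10 = -5
dy = 7 - -2 = 9
dz = 9 - 3 = 6
dx^2 + dy^2 + dz^2 = 25 + 81 + 36 = 142
d = sqrt(142)
d = 11.9164
11.9164 units


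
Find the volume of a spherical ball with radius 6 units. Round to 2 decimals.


Shape: sphere
Radius r = 6 units
Formula: V = (4/3) * pi * r^3
r^3 = 216
(4/3) * 216 = 288
V = 288 * pi
V = 904.78
904.78 units^3


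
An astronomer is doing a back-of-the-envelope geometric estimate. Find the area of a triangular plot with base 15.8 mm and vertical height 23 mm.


Shape: triangle
Base b = 15.8 mm, Height h = 23 mm
Formula: A = (1/2) * b * h
A = 0.5 * 15.8 * 23
A = 0.5 * 363.4
A = 181.7
181.7 mm^2


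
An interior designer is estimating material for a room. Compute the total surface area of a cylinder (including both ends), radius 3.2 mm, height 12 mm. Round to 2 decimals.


Shape: closed cylinder
Radius r = 3.2 mm, Height h = 12 mm
Formula: SA = 2*pi*r^2 + 2*pi*r*h = 2*pi*r*(r + h)
r + h = 15.2
2 * r * (r + h) = 2 * 3.2 * 15.2 = 97.28
SA = 97.28 * pi
SA = 305.61
305.61 mm^2


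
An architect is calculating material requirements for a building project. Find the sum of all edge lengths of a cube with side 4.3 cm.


Shape: cube
Side s = 4.3 cm
A cube has 12 edges, all equal.
Formula: total edge length = 12 * s
Total = 12 * 4.3
Total = 51.6
51.6 cm


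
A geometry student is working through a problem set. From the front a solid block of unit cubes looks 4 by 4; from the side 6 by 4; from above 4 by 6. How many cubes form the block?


Orthographic views of a solid rectangular block:
Front view 4 x 4 -> length = 4, height = 4
Side view 6 x 4 -> width = 6, height = 4 (consistent)
Top view 4 x 6 -> confirms length = 4, width = 6
The block is 4 x 6 x 4.
Total unit cubes = 4 * 6 * 4 = 96
96 unit cubes


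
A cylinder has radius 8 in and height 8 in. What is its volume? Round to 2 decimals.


Shape: cylinder
Radius r = 8 in, Height h = 8 in
Formula: V = pi * r^2 * h
r^2 = 64
V = pi * 64 * 8
V = 512 * pi
V = 1608.5
1608.5 in^3
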